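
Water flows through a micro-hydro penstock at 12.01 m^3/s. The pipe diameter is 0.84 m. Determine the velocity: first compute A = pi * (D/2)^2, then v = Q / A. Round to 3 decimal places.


Compute pipe cross-sectional area:
  A = pi * (D/2)^2 = pi * (0.84/2)^2 = 0.5542 m^2
Calculate velocity:
  v = Q / A = 12.01 / 0.5542
  v = 21.672 m/s

21.672


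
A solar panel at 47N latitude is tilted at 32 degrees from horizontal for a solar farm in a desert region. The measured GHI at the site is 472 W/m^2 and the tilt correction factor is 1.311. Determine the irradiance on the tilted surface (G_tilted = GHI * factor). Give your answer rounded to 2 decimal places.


Identify the given values:
  GHI = 472 W/m^2, tilt correction factor = 1.311
Apply the formula G_tilted = GHI * factor:
  G_tilted = 472 * 1.311
  G_tilted = 618.79 W/m^2

618.79


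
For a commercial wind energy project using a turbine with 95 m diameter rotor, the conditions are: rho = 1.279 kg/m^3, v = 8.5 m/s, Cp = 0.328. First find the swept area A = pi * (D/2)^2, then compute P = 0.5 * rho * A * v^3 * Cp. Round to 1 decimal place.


Step 1 -- Compute swept area:
  A = pi * (D/2)^2 = pi * (95/2)^2 = 7088.22 m^2
Step 2 -- Apply wind power equation:
  P = 0.5 * rho * A * v^3 * Cp
  v^3 = 8.5^3 = 614.125
  P = 0.5 * 1.279 * 7088.22 * 614.125 * 0.328
  P = 913078.8 W

913078.8


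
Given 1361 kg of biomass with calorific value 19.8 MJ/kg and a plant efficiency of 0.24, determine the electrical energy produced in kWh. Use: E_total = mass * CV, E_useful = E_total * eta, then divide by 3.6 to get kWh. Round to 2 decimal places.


Total energy = mass * CV = 1361 * 19.8 = 26947.8 MJ
Useful energy = total * eta = 26947.8 * 0.24 = 6467.47 MJ
Convert to kWh: 6467.47 / 3.6
Useful energy = 1796.52 kWh

1796.52


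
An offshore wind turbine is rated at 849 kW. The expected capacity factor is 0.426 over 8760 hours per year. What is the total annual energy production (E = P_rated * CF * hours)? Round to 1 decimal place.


Annual energy = rated_kW * capacity_factor * hours_per_year
Given: P_rated = 849 kW, CF = 0.426, hours = 8760
E = 849 * 0.426 * 8760
E = 3168264.2 kWh

3168264.2


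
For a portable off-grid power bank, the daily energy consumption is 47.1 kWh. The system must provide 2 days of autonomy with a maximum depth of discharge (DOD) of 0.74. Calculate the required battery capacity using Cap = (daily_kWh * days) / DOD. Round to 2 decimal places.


Total energy needed = daily * days = 47.1 * 2 = 94.2 kWh
Account for depth of discharge:
  Cap = total_energy / DOD = 94.2 / 0.74
  Cap = 127.30 kWh

127.30


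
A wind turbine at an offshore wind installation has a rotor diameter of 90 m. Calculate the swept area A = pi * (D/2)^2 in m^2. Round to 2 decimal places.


Compute the rotor radius:
  r = D / 2 = 90 / 2 = 45.0 m
Calculate swept area:
  A = pi * r^2 = pi * 45.0^2
  A = 6361.73 m^2

6361.73


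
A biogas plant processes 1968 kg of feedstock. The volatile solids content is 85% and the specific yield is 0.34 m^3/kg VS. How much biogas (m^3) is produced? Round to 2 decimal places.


Compute volatile solids:
  VS = mass * VS_fraction = 1968 * 0.85 = 1672.8 kg
Calculate biogas volume:
  Biogas = VS * specific_yield = 1672.8 * 0.34
  Biogas = 568.75 m^3

568.75


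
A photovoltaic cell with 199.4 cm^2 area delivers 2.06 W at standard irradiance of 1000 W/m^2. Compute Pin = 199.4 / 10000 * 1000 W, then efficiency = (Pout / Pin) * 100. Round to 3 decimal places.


First compute the input power:
  Pin = area_cm2 / 10000 * G = 199.4 / 10000 * 1000 = 19.94 W
Then compute efficiency:
  Efficiency = (Pout / Pin) * 100 = (2.06 / 19.94) * 100
  Efficiency = 10.331%

10.331


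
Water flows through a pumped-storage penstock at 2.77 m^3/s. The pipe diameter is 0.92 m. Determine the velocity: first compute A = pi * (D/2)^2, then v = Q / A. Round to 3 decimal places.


Compute pipe cross-sectional area:
  A = pi * (D/2)^2 = pi * (0.92/2)^2 = 0.6648 m^2
Calculate velocity:
  v = Q / A = 2.77 / 0.6648
  v = 4.167 m/s

4.167


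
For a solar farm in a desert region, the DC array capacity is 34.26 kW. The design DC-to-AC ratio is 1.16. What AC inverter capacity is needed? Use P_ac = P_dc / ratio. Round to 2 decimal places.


The inverter AC capacity is determined by the DC/AC ratio.
Given: P_dc = 34.26 kW, DC/AC ratio = 1.16
P_ac = P_dc / ratio = 34.26 / 1.16
P_ac = 29.53 kW

29.53


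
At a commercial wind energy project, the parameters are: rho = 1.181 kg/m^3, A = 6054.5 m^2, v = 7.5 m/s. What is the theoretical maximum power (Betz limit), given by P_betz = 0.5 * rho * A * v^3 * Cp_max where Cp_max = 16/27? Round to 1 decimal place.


The Betz coefficient Cp_max = 16/27 = 0.5926
v^3 = 7.5^3 = 421.875
P_betz = 0.5 * rho * A * v^3 * Cp_max
P_betz = 0.5 * 1.181 * 6054.5 * 421.875 * 0.5926
P_betz = 893795.6 W

893795.6


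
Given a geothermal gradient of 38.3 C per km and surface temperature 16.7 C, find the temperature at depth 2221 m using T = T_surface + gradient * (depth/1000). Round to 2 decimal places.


Convert depth to km: 2221 / 1000 = 2.221 km
Temperature increase = gradient * depth_km = 38.3 * 2.221 = 85.06 C
Temperature at depth = T_surface + delta_T = 16.7 + 85.06
T = 101.76 C

101.76


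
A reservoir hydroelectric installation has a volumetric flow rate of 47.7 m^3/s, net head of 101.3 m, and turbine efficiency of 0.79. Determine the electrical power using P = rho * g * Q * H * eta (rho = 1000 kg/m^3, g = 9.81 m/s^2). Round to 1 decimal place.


Apply the hydropower formula P = rho * g * Q * H * eta
rho * g = 1000 * 9.81 = 9810.0
P = 9810.0 * 47.7 * 101.3 * 0.79
P = 37447594.3 W

37447594.3


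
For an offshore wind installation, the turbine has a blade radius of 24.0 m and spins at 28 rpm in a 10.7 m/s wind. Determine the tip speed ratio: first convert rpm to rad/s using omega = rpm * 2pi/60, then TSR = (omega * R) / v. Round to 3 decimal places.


Convert rotational speed to rad/s:
  omega = 28 * 2 * pi / 60 = 2.9322 rad/s
Compute tip speed:
  v_tip = omega * R = 2.9322 * 24.0 = 70.372 m/s
Tip speed ratio:
  TSR = v_tip / v_wind = 70.372 / 10.7 = 6.577

6.577


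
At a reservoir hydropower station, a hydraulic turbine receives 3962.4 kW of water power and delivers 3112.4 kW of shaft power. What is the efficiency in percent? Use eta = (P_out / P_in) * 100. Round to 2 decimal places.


Turbine efficiency = (output power / input power) * 100
eta = (3112.4 / 3962.4) * 100
eta = 78.55%

78.55


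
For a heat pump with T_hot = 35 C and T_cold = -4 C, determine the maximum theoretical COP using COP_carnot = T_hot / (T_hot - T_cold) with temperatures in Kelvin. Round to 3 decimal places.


Convert to Kelvin:
  T_hot = 35 + 273.15 = 308.15 K
  T_cold = -4 + 273.15 = 269.15 K
Apply Carnot COP formula:
  COP = T_hot_K / (T_hot_K - T_cold_K) = 308.15 / 39.0
  COP = 7.901

7.901


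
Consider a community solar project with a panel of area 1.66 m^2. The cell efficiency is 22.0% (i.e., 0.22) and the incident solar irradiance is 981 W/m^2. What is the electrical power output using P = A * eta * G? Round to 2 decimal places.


Use the solar power formula P = A * eta * G.
Given: A = 1.66 m^2, eta = 0.22, G = 981 W/m^2
P = 1.66 * 0.22 * 981
P = 358.26 W

358.26


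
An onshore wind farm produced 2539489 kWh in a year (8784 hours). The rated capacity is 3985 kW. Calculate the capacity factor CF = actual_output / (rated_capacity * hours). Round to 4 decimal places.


Capacity factor = actual output / maximum possible output
Maximum possible = rated * hours = 3985 * 8784 = 35004240 kWh
CF = 2539489 / 35004240
CF = 0.0725

0.0725


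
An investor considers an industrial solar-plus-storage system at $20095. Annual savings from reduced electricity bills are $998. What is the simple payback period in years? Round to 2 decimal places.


Simple payback period = initial cost / annual savings
Payback = 20095 / 998
Payback = 20.14 years

20.14


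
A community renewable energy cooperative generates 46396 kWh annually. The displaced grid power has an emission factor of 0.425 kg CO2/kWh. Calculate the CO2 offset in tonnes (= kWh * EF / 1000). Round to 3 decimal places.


CO2 offset in kg = generation * emission_factor
CO2 offset = 46396 * 0.425 = 19718.3 kg
Convert to tonnes:
  CO2 offset = 19718.3 / 1000 = 19.718 tonnes

19.718


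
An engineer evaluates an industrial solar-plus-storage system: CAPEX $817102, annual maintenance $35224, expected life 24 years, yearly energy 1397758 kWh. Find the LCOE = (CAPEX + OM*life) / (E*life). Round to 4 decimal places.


Total cost = CAPEX + OM * lifetime = 817102 + 35224 * 24 = 817102 + 845376 = 1662478
Total generation = annual * lifetime = 1397758 * 24 = 33546192 kWh
LCOE = 1662478 / 33546192
LCOE = 0.0496 $/kWh

0.0496


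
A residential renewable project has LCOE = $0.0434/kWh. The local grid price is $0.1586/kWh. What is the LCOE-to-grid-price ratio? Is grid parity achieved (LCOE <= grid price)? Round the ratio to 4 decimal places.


Compare LCOE to grid price:
  LCOE = $0.0434/kWh, Grid price = $0.1586/kWh
  Ratio = LCOE / grid_price = 0.0434 / 0.1586 = 0.2736
  Grid parity achieved (ratio <= 1)? yes

0.2736


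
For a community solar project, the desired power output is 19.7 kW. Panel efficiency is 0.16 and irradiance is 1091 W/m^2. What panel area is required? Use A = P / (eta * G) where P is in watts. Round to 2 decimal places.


Convert target power to watts: P = 19.7 * 1000 = 19700.0 W
Compute denominator: eta * G = 0.16 * 1091 = 174.56
Required area A = P / (eta * G) = 19700.0 / 174.56
A = 112.86 m^2

112.86


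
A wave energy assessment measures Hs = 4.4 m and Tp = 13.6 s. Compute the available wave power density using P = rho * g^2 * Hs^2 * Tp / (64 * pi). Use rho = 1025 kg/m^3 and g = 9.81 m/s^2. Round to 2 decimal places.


Apply wave power formula:
  g^2 = 9.81^2 = 96.2361
  Hs^2 = 4.4^2 = 19.36
  Numerator = rho * g^2 * Hs^2 * Tp = 1025 * 96.2361 * 19.36 * 13.6 = 25972044.69
  Denominator = 64 * pi = 201.0619
  P = 25972044.69 / 201.0619 = 129174.35 W/m

129174.35


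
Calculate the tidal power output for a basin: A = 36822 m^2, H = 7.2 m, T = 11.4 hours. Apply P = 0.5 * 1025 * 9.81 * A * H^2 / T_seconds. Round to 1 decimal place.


Convert period to seconds: T = 11.4 * 3600 = 41040.0 s
H^2 = 7.2^2 = 51.84
P = 0.5 * rho * g * A * H^2 / T
P = 0.5 * 1025 * 9.81 * 36822 * 51.84 / 41040.0
P = 233844.9 W

233844.9


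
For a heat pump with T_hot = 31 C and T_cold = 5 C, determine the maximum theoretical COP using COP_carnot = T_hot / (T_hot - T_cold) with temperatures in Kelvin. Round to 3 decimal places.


Convert to Kelvin:
  T_hot = 31 + 273.15 = 304.15 K
  T_cold = 5 + 273.15 = 278.15 K
Apply Carnot COP formula:
  COP = T_hot_K / (T_hot_K - T_cold_K) = 304.15 / 26.0
  COP = 11.698

11.698


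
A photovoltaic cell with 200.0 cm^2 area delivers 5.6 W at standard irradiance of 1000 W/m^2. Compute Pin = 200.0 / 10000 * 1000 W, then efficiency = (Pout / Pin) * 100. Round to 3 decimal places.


First compute the input power:
  Pin = area_cm2 / 10000 * G = 200.0 / 10000 * 1000 = 20.0 W
Then compute efficiency:
  Efficiency = (Pout / Pin) * 100 = (5.6 / 20.0) * 100
  Efficiency = 28.000%

28.000


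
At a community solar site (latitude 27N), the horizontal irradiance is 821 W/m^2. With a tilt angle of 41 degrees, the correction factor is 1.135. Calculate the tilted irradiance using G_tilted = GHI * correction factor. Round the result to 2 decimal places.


Identify the given values:
  GHI = 821 W/m^2, tilt correction factor = 1.135
Apply the formula G_tilted = GHI * factor:
  G_tilted = 821 * 1.135
  G_tilted = 931.84 W/m^2

931.84


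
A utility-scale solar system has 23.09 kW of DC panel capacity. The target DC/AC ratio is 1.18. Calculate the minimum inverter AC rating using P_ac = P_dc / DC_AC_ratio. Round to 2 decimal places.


The inverter AC capacity is determined by the DC/AC ratio.
Given: P_dc = 23.09 kW, DC/AC ratio = 1.18
P_ac = P_dc / ratio = 23.09 / 1.18
P_ac = 19.57 kW

19.57


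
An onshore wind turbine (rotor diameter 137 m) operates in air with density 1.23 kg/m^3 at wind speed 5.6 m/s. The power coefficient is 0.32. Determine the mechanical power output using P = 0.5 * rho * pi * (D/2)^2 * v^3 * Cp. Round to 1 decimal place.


Step 1 -- Compute swept area:
  A = pi * (D/2)^2 = pi * (137/2)^2 = 14741.14 m^2
Step 2 -- Apply wind power equation:
  P = 0.5 * rho * A * v^3 * Cp
  v^3 = 5.6^3 = 175.616
  P = 0.5 * 1.23 * 14741.14 * 175.616 * 0.32
  P = 509471.8 W

509471.8


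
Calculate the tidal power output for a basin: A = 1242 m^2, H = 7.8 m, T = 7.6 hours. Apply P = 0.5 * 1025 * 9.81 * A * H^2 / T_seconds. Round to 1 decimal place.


Convert period to seconds: T = 7.6 * 3600 = 27360.0 s
H^2 = 7.8^2 = 60.84
P = 0.5 * rho * g * A * H^2 / T
P = 0.5 * 1025 * 9.81 * 1242 * 60.84 / 27360.0
P = 13885.4 W

13885.4


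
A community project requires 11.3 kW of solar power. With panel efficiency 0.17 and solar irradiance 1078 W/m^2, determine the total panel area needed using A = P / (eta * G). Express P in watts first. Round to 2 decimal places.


Convert target power to watts: P = 11.3 * 1000 = 11300.0 W
Compute denominator: eta * G = 0.17 * 1078 = 183.26
Required area A = P / (eta * G) = 11300.0 / 183.26
A = 61.66 m^2

61.66


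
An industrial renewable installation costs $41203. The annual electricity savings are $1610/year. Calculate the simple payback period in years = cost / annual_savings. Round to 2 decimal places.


Simple payback period = initial cost / annual savings
Payback = 41203 / 1610
Payback = 25.59 years

25.59


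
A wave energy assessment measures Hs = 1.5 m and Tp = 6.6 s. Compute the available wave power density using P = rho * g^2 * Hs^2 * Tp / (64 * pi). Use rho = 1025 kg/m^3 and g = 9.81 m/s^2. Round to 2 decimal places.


Apply wave power formula:
  g^2 = 9.81^2 = 96.2361
  Hs^2 = 1.5^2 = 2.25
  Numerator = rho * g^2 * Hs^2 * Tp = 1025 * 96.2361 * 2.25 * 6.6 = 1464833.74
  Denominator = 64 * pi = 201.0619
  P = 1464833.74 / 201.0619 = 7285.49 W/m

7285.49


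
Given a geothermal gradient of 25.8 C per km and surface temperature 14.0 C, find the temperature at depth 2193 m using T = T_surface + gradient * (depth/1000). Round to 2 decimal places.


Convert depth to km: 2193 / 1000 = 2.193 km
Temperature increase = gradient * depth_km = 25.8 * 2.193 = 56.58 C
Temperature at depth = T_surface + delta_T = 14.0 + 56.58
T = 70.58 C

70.58


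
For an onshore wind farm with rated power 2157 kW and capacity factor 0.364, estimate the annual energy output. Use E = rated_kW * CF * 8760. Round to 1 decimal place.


Annual energy = rated_kW * capacity_factor * hours_per_year
Given: P_rated = 2157 kW, CF = 0.364, hours = 8760
E = 2157 * 0.364 * 8760
E = 6877896.5 kWh

6877896.5


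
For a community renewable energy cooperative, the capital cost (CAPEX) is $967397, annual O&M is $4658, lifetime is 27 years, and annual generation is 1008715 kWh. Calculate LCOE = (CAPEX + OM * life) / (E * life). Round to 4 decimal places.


Total cost = CAPEX + OM * lifetime = 967397 + 4658 * 27 = 967397 + 125766 = 1093163
Total generation = annual * lifetime = 1008715 * 27 = 27235305 kWh
LCOE = 1093163 / 27235305
LCOE = 0.0401 $/kWh

0.0401


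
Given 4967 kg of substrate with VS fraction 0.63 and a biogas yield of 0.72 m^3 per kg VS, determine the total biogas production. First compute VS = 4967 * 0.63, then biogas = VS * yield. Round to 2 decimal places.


Compute volatile solids:
  VS = mass * VS_fraction = 4967 * 0.63 = 3129.21 kg
Calculate biogas volume:
  Biogas = VS * specific_yield = 3129.21 * 0.72
  Biogas = 2253.03 m^3

2253.03


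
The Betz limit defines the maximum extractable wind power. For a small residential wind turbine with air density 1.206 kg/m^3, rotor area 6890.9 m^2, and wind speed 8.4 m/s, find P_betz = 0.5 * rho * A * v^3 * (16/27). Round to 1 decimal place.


The Betz coefficient Cp_max = 16/27 = 0.5926
v^3 = 8.4^3 = 592.704
P_betz = 0.5 * rho * A * v^3 * Cp_max
P_betz = 0.5 * 1.206 * 6890.9 * 592.704 * 0.5926
P_betz = 1459443.7 W

1459443.7


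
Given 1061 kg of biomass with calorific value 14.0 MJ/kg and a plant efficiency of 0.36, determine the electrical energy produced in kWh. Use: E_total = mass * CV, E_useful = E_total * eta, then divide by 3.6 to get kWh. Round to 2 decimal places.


Total energy = mass * CV = 1061 * 14.0 = 14854.0 MJ
Useful energy = total * eta = 14854.0 * 0.36 = 5347.44 MJ
Convert to kWh: 5347.44 / 3.6
Useful energy = 1485.40 kWh

1485.40


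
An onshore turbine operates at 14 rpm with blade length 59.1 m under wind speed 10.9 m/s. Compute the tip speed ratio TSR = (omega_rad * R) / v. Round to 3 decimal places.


Convert rotational speed to rad/s:
  omega = 14 * 2 * pi / 60 = 1.4661 rad/s
Compute tip speed:
  v_tip = omega * R = 1.4661 * 59.1 = 86.645 m/s
Tip speed ratio:
  TSR = v_tip / v_wind = 86.645 / 10.9 = 7.949

7.949


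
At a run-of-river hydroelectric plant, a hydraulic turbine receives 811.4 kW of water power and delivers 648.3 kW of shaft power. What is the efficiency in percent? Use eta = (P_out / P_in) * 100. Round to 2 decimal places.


Turbine efficiency = (output power / input power) * 100
eta = (648.3 / 811.4) * 100
eta = 79.90%

79.90


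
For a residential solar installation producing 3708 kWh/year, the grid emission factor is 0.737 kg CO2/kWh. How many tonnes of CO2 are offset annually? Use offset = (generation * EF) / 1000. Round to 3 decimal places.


CO2 offset in kg = generation * emission_factor
CO2 offset = 3708 * 0.737 = 2732.8 kg
Convert to tonnes:
  CO2 offset = 2732.8 / 1000 = 2.733 tonnes

2.733


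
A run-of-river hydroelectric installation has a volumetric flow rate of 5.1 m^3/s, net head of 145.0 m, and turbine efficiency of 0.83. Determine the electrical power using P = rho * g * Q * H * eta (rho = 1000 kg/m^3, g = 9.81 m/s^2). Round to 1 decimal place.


Apply the hydropower formula P = rho * g * Q * H * eta
rho * g = 1000 * 9.81 = 9810.0
P = 9810.0 * 5.1 * 145.0 * 0.83
P = 6021230.9 W

6021230.9


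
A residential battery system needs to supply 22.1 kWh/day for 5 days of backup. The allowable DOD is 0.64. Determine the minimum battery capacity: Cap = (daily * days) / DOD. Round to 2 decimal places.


Total energy needed = daily * days = 22.1 * 5 = 110.5 kWh
Account for depth of discharge:
  Cap = total_energy / DOD = 110.5 / 0.64
  Cap = 172.66 kWh

172.66


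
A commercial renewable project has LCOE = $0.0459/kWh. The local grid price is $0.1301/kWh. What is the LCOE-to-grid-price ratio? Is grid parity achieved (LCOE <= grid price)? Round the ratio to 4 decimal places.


Compare LCOE to grid price:
  LCOE = $0.0459/kWh, Grid price = $0.1301/kWh
  Ratio = LCOE / grid_price = 0.0459 / 0.1301 = 0.3528
  Grid parity achieved (ratio <= 1)? yes

0.3528


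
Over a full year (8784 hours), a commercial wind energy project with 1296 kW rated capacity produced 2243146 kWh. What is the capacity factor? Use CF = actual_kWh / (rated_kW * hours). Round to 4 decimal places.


Capacity factor = actual output / maximum possible output
Maximum possible = rated * hours = 1296 * 8784 = 11384064 kWh
CF = 2243146 / 11384064
CF = 0.1970

0.1970


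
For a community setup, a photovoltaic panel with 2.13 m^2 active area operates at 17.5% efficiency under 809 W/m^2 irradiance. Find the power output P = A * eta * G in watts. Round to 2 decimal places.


Use the solar power formula P = A * eta * G.
Given: A = 2.13 m^2, eta = 0.175, G = 809 W/m^2
P = 2.13 * 0.175 * 809
P = 301.55 W

301.55


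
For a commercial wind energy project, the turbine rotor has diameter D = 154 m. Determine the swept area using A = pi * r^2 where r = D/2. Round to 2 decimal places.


Compute the rotor radius:
  r = D / 2 = 154 / 2 = 77.0 m
Calculate swept area:
  A = pi * r^2 = pi * 77.0^2
  A = 18626.50 m^2

18626.50


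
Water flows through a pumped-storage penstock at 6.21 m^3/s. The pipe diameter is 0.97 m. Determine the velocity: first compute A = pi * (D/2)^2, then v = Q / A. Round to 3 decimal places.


Compute pipe cross-sectional area:
  A = pi * (D/2)^2 = pi * (0.97/2)^2 = 0.739 m^2
Calculate velocity:
  v = Q / A = 6.21 / 0.739
  v = 8.403 m/s

8.403


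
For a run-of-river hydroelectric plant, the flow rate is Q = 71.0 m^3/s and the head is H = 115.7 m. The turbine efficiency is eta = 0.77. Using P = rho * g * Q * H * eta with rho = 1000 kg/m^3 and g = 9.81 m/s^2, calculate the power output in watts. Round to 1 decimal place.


Apply the hydropower formula P = rho * g * Q * H * eta
rho * g = 1000 * 9.81 = 9810.0
P = 9810.0 * 71.0 * 115.7 * 0.77
P = 62051379.4 W

62051379.4


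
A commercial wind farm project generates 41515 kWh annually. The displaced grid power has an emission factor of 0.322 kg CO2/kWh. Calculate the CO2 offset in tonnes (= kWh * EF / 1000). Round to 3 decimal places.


CO2 offset in kg = generation * emission_factor
CO2 offset = 41515 * 0.322 = 13367.83 kg
Convert to tonnes:
  CO2 offset = 13367.83 / 1000 = 13.368 tonnes

13.368


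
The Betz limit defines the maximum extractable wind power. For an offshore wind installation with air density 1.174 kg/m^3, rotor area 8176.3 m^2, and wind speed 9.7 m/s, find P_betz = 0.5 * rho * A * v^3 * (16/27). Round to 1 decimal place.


The Betz coefficient Cp_max = 16/27 = 0.5926
v^3 = 9.7^3 = 912.673
P_betz = 0.5 * rho * A * v^3 * Cp_max
P_betz = 0.5 * 1.174 * 8176.3 * 912.673 * 0.5926
P_betz = 2595770.8 W

2595770.8


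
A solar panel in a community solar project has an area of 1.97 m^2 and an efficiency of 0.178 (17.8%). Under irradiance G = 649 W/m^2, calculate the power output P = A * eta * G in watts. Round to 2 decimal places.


Use the solar power formula P = A * eta * G.
Given: A = 1.97 m^2, eta = 0.178, G = 649 W/m^2
P = 1.97 * 0.178 * 649
P = 227.58 W

227.58


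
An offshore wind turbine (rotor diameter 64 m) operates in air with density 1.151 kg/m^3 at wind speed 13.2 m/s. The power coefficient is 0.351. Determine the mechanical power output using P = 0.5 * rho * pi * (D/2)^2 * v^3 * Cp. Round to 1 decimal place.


Step 1 -- Compute swept area:
  A = pi * (D/2)^2 = pi * (64/2)^2 = 3216.99 m^2
Step 2 -- Apply wind power equation:
  P = 0.5 * rho * A * v^3 * Cp
  v^3 = 13.2^3 = 2299.968
  P = 0.5 * 1.151 * 3216.99 * 2299.968 * 0.351
  P = 1494596.9 W

1494596.9


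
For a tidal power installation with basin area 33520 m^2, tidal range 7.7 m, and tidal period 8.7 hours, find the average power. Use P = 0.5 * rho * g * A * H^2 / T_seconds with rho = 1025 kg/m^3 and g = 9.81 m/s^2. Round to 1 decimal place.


Convert period to seconds: T = 8.7 * 3600 = 31320.0 s
H^2 = 7.7^2 = 59.29
P = 0.5 * rho * g * A * H^2 / T
P = 0.5 * 1025 * 9.81 * 33520 * 59.29 / 31320.0
P = 319026.4 W

319026.4


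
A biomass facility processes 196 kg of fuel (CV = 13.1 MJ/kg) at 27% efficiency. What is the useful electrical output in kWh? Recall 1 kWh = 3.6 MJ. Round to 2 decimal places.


Total energy = mass * CV = 196 * 13.1 = 2567.6 MJ
Useful energy = total * eta = 2567.6 * 0.27 = 693.25 MJ
Convert to kWh: 693.25 / 3.6
Useful energy = 192.57 kWh

192.57


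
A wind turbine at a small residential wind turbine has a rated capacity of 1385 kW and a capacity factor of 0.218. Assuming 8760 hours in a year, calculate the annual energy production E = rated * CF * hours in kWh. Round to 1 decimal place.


Annual energy = rated_kW * capacity_factor * hours_per_year
Given: P_rated = 1385 kW, CF = 0.218, hours = 8760
E = 1385 * 0.218 * 8760
E = 2644906.8 kWh

2644906.8


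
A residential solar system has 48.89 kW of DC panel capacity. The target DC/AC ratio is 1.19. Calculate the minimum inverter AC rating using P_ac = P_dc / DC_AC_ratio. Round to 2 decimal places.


The inverter AC capacity is determined by the DC/AC ratio.
Given: P_dc = 48.89 kW, DC/AC ratio = 1.19
P_ac = P_dc / ratio = 48.89 / 1.19
P_ac = 41.08 kW

41.08


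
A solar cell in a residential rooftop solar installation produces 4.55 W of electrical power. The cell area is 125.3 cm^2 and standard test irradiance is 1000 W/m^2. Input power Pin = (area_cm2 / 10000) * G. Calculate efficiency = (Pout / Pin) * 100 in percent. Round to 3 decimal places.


First compute the input power:
  Pin = area_cm2 / 10000 * G = 125.3 / 10000 * 1000 = 12.53 W
Then compute efficiency:
  Efficiency = (Pout / Pin) * 100 = (4.55 / 12.53) * 100
  Efficiency = 36.313%

36.313


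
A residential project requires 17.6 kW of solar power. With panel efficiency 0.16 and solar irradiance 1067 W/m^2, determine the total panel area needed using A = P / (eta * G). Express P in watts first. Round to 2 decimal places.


Convert target power to watts: P = 17.6 * 1000 = 17600.0 W
Compute denominator: eta * G = 0.16 * 1067 = 170.72
Required area A = P / (eta * G) = 17600.0 / 170.72
A = 103.09 m^2

103.09


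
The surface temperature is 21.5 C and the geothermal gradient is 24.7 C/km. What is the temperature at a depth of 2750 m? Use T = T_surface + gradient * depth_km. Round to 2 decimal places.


Convert depth to km: 2750 / 1000 = 2.75 km
Temperature increase = gradient * depth_km = 24.7 * 2.75 = 67.93 C
Temperature at depth = T_surface + delta_T = 21.5 + 67.93
T = 89.43 C

89.43


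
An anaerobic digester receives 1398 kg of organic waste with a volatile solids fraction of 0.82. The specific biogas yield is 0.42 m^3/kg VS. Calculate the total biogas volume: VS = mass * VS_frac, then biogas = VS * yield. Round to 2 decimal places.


Compute volatile solids:
  VS = mass * VS_fraction = 1398 * 0.82 = 1146.36 kg
Calculate biogas volume:
  Biogas = VS * specific_yield = 1146.36 * 0.42
  Biogas = 481.47 m^3

481.47


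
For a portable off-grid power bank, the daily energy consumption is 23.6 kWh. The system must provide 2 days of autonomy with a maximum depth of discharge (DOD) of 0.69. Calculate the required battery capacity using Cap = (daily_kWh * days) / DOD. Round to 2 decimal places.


Total energy needed = daily * days = 23.6 * 2 = 47.2 kWh
Account for depth of discharge:
  Cap = total_energy / DOD = 47.2 / 0.69
  Cap = 68.41 kWh

68.41


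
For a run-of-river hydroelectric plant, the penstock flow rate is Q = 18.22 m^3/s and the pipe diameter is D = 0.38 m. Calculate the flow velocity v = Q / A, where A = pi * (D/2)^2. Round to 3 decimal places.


Compute pipe cross-sectional area:
  A = pi * (D/2)^2 = pi * (0.38/2)^2 = 0.1134 m^2
Calculate velocity:
  v = Q / A = 18.22 / 0.1134
  v = 160.654 m/s

160.654


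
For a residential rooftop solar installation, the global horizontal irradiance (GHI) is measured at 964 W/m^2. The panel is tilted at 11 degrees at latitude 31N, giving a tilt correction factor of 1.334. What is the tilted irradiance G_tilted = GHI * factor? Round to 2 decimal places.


Identify the given values:
  GHI = 964 W/m^2, tilt correction factor = 1.334
Apply the formula G_tilted = GHI * factor:
  G_tilted = 964 * 1.334
  G_tilted = 1285.98 W/m^2

1285.98


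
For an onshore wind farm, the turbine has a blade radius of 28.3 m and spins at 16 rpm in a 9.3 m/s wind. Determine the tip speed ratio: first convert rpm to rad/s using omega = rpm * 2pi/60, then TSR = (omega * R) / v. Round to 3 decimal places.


Convert rotational speed to rad/s:
  omega = 16 * 2 * pi / 60 = 1.6755 rad/s
Compute tip speed:
  v_tip = omega * R = 1.6755 * 28.3 = 47.417 m/s
Tip speed ratio:
  TSR = v_tip / v_wind = 47.417 / 9.3 = 5.099

5.099


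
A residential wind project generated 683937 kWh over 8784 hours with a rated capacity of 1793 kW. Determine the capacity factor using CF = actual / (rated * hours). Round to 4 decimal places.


Capacity factor = actual output / maximum possible output
Maximum possible = rated * hours = 1793 * 8784 = 15749712 kWh
CF = 683937 / 15749712
CF = 0.0434

0.0434


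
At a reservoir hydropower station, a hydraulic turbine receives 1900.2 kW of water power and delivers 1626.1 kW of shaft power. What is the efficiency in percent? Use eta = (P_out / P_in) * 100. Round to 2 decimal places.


Turbine efficiency = (output power / input power) * 100
eta = (1626.1 / 1900.2) * 100
eta = 85.58%

85.58


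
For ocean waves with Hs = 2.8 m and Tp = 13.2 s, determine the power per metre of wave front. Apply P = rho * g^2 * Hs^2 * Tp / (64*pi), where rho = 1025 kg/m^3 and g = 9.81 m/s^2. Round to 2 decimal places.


Apply wave power formula:
  g^2 = 9.81^2 = 96.2361
  Hs^2 = 2.8^2 = 7.84
  Numerator = rho * g^2 * Hs^2 * Tp = 1025 * 96.2361 * 7.84 * 13.2 = 10208263.55
  Denominator = 64 * pi = 201.0619
  P = 10208263.55 / 201.0619 = 50771.74 W/m

50771.74


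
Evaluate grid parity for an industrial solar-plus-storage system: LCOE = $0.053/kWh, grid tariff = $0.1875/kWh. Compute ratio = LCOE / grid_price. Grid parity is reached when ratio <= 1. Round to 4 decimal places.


Compare LCOE to grid price:
  LCOE = $0.053/kWh, Grid price = $0.1875/kWh
  Ratio = LCOE / grid_price = 0.053 / 0.1875 = 0.2827
  Grid parity achieved (ratio <= 1)? yes

0.2827


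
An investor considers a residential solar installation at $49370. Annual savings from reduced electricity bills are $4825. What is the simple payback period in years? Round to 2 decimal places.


Simple payback period = initial cost / annual savings
Payback = 49370 / 4825
Payback = 10.23 years

10.23


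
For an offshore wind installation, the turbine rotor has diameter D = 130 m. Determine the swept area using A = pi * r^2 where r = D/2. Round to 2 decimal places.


Compute the rotor radius:
  r = D / 2 = 130 / 2 = 65.0 m
Calculate swept area:
  A = pi * r^2 = pi * 65.0^2
  A = 13273.23 m^2

13273.23


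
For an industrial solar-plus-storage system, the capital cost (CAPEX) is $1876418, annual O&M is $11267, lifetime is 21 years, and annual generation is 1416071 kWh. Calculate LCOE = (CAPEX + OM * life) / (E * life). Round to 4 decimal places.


Total cost = CAPEX + OM * lifetime = 1876418 + 11267 * 21 = 1876418 + 236607 = 2113025
Total generation = annual * lifetime = 1416071 * 21 = 29737491 kWh
LCOE = 2113025 / 29737491
LCOE = 0.0711 $/kWh

0.0711


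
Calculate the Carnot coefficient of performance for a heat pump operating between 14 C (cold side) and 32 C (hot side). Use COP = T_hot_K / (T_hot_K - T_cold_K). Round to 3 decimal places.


Convert to Kelvin:
  T_hot = 32 + 273.15 = 305.15 K
  T_cold = 14 + 273.15 = 287.15 K
Apply Carnot COP formula:
  COP = T_hot_K / (T_hot_K - T_cold_K) = 305.15 / 18.0
  COP = 16.953

16.953


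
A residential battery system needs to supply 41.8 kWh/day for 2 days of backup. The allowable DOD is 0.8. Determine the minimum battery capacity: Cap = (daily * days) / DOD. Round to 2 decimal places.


Total energy needed = daily * days = 41.8 * 2 = 83.6 kWh
Account for depth of discharge:
  Cap = total_energy / DOD = 83.6 / 0.8
  Cap = 104.50 kWh

104.50


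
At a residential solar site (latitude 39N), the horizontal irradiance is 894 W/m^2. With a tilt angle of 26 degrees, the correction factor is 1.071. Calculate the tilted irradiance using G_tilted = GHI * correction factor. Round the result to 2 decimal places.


Identify the given values:
  GHI = 894 W/m^2, tilt correction factor = 1.071
Apply the formula G_tilted = GHI * factor:
  G_tilted = 894 * 1.071
  G_tilted = 957.47 W/m^2

957.47


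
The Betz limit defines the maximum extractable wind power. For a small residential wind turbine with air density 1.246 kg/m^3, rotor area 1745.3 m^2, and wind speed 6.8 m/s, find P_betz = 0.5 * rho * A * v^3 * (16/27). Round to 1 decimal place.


The Betz coefficient Cp_max = 16/27 = 0.5926
v^3 = 6.8^3 = 314.432
P_betz = 0.5 * rho * A * v^3 * Cp_max
P_betz = 0.5 * 1.246 * 1745.3 * 314.432 * 0.5926
P_betz = 202600.8 W

202600.8


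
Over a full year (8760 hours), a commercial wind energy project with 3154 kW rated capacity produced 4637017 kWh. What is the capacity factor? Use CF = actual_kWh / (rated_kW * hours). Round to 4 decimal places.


Capacity factor = actual output / maximum possible output
Maximum possible = rated * hours = 3154 * 8760 = 27629040 kWh
CF = 4637017 / 27629040
CF = 0.1678

0.1678


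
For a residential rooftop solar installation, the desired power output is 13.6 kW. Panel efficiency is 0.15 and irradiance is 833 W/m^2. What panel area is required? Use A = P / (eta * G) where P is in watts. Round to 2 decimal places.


Convert target power to watts: P = 13.6 * 1000 = 13600.0 W
Compute denominator: eta * G = 0.15 * 833 = 124.95
Required area A = P / (eta * G) = 13600.0 / 124.95
A = 108.84 m^2

108.84


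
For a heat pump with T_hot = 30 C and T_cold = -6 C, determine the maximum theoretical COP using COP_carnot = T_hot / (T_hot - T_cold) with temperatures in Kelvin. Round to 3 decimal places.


Convert to Kelvin:
  T_hot = 30 + 273.15 = 303.15 K
  T_cold = -6 + 273.15 = 267.15 K
Apply Carnot COP formula:
  COP = T_hot_K / (T_hot_K - T_cold_K) = 303.15 / 36.0
  COP = 8.421

8.421


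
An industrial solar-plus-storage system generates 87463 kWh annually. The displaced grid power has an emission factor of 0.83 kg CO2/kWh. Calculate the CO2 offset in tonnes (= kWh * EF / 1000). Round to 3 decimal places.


CO2 offset in kg = generation * emission_factor
CO2 offset = 87463 * 0.83 = 72594.29 kg
Convert to tonnes:
  CO2 offset = 72594.29 / 1000 = 72.594 tonnes

72.594


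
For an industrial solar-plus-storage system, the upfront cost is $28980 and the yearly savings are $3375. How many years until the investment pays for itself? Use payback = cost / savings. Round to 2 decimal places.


Simple payback period = initial cost / annual savings
Payback = 28980 / 3375
Payback = 8.59 years

8.59


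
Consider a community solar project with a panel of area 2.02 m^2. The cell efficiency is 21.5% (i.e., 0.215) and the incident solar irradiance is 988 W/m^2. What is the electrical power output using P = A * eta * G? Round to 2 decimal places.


Use the solar power formula P = A * eta * G.
Given: A = 2.02 m^2, eta = 0.215, G = 988 W/m^2
P = 2.02 * 0.215 * 988
P = 429.09 W

429.09


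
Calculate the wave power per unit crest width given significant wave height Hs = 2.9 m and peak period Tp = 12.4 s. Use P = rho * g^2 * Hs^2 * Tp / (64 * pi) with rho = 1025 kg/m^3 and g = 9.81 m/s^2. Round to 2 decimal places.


Apply wave power formula:
  g^2 = 9.81^2 = 96.2361
  Hs^2 = 2.9^2 = 8.41
  Numerator = rho * g^2 * Hs^2 * Tp = 1025 * 96.2361 * 8.41 * 12.4 = 10286782.59
  Denominator = 64 * pi = 201.0619
  P = 10286782.59 / 201.0619 = 51162.26 W/m

51162.26


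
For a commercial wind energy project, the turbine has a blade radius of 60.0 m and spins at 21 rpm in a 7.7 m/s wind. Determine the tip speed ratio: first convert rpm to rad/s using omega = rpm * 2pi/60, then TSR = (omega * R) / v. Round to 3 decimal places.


Convert rotational speed to rad/s:
  omega = 21 * 2 * pi / 60 = 2.1991 rad/s
Compute tip speed:
  v_tip = omega * R = 2.1991 * 60.0 = 131.947 m/s
Tip speed ratio:
  TSR = v_tip / v_wind = 131.947 / 7.7 = 17.136

17.136


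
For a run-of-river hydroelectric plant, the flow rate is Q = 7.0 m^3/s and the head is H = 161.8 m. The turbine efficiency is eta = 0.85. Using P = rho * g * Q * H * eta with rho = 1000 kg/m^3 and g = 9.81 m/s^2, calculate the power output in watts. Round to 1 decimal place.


Apply the hydropower formula P = rho * g * Q * H * eta
rho * g = 1000 * 9.81 = 9810.0
P = 9810.0 * 7.0 * 161.8 * 0.85
P = 9444185.1 W

9444185.1


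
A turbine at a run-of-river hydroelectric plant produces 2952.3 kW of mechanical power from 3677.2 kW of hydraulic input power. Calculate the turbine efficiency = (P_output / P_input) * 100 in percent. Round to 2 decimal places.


Turbine efficiency = (output power / input power) * 100
eta = (2952.3 / 3677.2) * 100
eta = 80.29%

80.29


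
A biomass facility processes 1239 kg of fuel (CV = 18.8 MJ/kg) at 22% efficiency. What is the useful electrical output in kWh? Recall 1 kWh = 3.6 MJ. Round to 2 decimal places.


Total energy = mass * CV = 1239 * 18.8 = 23293.2 MJ
Useful energy = total * eta = 23293.2 * 0.22 = 5124.5 MJ
Convert to kWh: 5124.5 / 3.6
Useful energy = 1423.47 kWh

1423.47


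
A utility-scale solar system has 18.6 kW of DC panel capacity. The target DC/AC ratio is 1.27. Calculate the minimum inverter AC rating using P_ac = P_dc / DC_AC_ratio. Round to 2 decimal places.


The inverter AC capacity is determined by the DC/AC ratio.
Given: P_dc = 18.6 kW, DC/AC ratio = 1.27
P_ac = P_dc / ratio = 18.6 / 1.27
P_ac = 14.65 kW

14.65


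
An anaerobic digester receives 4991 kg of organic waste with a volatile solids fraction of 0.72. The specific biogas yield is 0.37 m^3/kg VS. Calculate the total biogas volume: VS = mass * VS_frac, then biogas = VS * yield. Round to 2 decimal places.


Compute volatile solids:
  VS = mass * VS_fraction = 4991 * 0.72 = 3593.52 kg
Calculate biogas volume:
  Biogas = VS * specific_yield = 3593.52 * 0.37
  Biogas = 1329.60 m^3

1329.60


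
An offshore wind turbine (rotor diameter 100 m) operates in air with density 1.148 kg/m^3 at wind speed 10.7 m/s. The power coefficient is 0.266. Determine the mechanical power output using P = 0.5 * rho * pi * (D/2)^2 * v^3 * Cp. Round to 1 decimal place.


Step 1 -- Compute swept area:
  A = pi * (D/2)^2 = pi * (100/2)^2 = 7853.98 m^2
Step 2 -- Apply wind power equation:
  P = 0.5 * rho * A * v^3 * Cp
  v^3 = 10.7^3 = 1225.043
  P = 0.5 * 1.148 * 7853.98 * 1225.043 * 0.266
  P = 1469043.8 W

1469043.8


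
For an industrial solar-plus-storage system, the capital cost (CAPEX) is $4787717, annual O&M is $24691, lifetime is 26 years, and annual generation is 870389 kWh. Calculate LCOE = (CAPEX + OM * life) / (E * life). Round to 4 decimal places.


Total cost = CAPEX + OM * lifetime = 4787717 + 24691 * 26 = 4787717 + 641966 = 5429683
Total generation = annual * lifetime = 870389 * 26 = 22630114 kWh
LCOE = 5429683 / 22630114
LCOE = 0.2399 $/kWh

0.2399


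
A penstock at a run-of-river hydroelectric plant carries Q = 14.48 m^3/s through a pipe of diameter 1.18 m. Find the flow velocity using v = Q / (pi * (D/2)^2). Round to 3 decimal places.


Compute pipe cross-sectional area:
  A = pi * (D/2)^2 = pi * (1.18/2)^2 = 1.0936 m^2
Calculate velocity:
  v = Q / A = 14.48 / 1.0936
  v = 13.241 m/s

13.241


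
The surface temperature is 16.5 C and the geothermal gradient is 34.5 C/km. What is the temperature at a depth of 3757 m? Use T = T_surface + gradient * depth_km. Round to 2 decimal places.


Convert depth to km: 3757 / 1000 = 3.757 km
Temperature increase = gradient * depth_km = 34.5 * 3.757 = 129.62 C
Temperature at depth = T_surface + delta_T = 16.5 + 129.62
T = 146.12 C

146.12


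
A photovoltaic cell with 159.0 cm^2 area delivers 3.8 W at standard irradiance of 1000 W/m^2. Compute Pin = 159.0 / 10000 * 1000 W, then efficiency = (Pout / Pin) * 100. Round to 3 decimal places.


First compute the input power:
  Pin = area_cm2 / 10000 * G = 159.0 / 10000 * 1000 = 15.9 W
Then compute efficiency:
  Efficiency = (Pout / Pin) * 100 = (3.8 / 15.9) * 100
  Efficiency = 23.899%

23.899


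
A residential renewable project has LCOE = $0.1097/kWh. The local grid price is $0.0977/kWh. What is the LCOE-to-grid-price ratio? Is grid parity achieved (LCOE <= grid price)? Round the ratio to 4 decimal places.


Compare LCOE to grid price:
  LCOE = $0.1097/kWh, Grid price = $0.0977/kWh
  Ratio = LCOE / grid_price = 0.1097 / 0.0977 = 1.1228
  Grid parity achieved (ratio <= 1)? no

1.1228


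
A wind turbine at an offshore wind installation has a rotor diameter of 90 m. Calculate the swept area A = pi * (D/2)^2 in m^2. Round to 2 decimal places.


Compute the rotor radius:
  r = D / 2 = 90 / 2 = 45.0 m
Calculate swept area:
  A = pi * r^2 = pi * 45.0^2
  A = 6361.73 m^2

6361.73


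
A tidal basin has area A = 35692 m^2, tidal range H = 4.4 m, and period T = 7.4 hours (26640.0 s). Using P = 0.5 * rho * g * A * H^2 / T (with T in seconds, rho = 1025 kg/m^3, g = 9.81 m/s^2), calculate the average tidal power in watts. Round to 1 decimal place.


Convert period to seconds: T = 7.4 * 3600 = 26640.0 s
H^2 = 4.4^2 = 19.36
P = 0.5 * rho * g * A * H^2 / T
P = 0.5 * 1025 * 9.81 * 35692 * 19.36 / 26640.0
P = 130408.2 W

130408.2
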